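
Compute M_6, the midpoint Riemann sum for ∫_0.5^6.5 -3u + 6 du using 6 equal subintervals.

-27

Δu = (6.5 − 0.5)/6 = 1.
Midpoints: 1, 2, 3, 4, 5, 6.
f(1) = 3, f(2) = 0, f(3) = -3, f(4) = -6, f(5) = -9, f(6) = -12.
Sum = Δu · [f(1) + f(2) + f(3) + ...].
Sum = -27.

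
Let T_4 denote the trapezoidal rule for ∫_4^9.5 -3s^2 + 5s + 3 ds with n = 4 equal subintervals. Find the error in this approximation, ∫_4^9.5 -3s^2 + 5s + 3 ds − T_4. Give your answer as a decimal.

Exact integral: ∫_4^9.5 f(s) ds = -591.25.
T_4 = -596.44921875.
Error = -591.25 − (-596.44921875) = 5.19921875.

5.19921875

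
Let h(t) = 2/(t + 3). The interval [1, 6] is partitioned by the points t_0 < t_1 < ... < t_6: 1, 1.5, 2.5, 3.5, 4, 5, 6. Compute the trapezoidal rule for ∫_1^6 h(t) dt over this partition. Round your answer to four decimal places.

Subinterval widths: 0.5, 1, 1, 0.5, 1, 1.
h(1) = 0.5, h(1.5) = 4/9, h(2.5) = 4/11, h(3.5) = 4/13, h(4) = 2/7, h(5) = 0.25, h(6) = 2/9.
On each subinterval the trapezoid contributes (Δt_i/2)·[h(t_{i-1}) + h(t_i)].
Sum ≈ 1.6281.

1.6281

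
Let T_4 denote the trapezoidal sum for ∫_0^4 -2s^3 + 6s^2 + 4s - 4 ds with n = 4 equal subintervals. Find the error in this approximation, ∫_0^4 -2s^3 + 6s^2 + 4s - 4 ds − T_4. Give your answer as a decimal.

Exact integral: ∫_0^4 f(s) ds = 16.
T_4 = 12.
Error = 16 − 12 = 4.

4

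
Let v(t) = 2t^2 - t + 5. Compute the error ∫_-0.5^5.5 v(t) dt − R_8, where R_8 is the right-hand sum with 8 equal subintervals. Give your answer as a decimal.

-21.375

Exact integral: ∫_-0.5^5.5 v(t) dt = 126.
R_8 = 147.375.
Error = 126 − 147.375 = -21.375.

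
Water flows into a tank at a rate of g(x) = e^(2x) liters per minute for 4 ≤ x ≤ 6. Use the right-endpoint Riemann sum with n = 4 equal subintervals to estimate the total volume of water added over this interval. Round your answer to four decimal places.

Δx = (6 − 4)/4 = 0.5.
Right endpoints: 4.5, 5, 5.5, 6.
g(4.5) ≈ 8103.0839, g(5) ≈ 22026.4658, g(5.5) ≈ 59874.1417, g(6) ≈ 162754.7914.
Sum = Δx · [g(4.5) + g(5) + g(5.5) + g(6)].
Sum ≈ 126379.2414.

126379.2414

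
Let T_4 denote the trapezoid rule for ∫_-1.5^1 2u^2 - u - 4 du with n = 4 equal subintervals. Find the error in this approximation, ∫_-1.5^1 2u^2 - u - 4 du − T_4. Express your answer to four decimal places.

Exact integral: ∫_-1.5^1 f(u) du ≈ -6.458333.
T_4 = -6.1328125.
Error ≈ -6.458333 − (-6.1328125) ≈ -0.3255.

-0.3255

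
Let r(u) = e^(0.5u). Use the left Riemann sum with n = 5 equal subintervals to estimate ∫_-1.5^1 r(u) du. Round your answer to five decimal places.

Δu = (1 − (-1.5))/5 = 0.5.
Left endpoints: -1.5, -1, -0.5, 0, 0.5.
r(-1.5) ≈ 0.47237, r(-1) ≈ 0.60653, r(-0.5) ≈ 0.77880, r(0) ≈ 1.00000, r(0.5) ≈ 1.28403.
Sum = Δu · [r(-1.5) + r(-1) + r(-0.5) + r(0) + r(0.5)].
Sum ≈ 2.07086.

2.07086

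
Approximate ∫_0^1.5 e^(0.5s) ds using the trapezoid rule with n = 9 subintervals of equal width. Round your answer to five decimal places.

Δs = (1.5 − 0)/9 = 1/6.
f(0) ≈ 1.00000, f(1/6) ≈ 1.08690, f(1/3) ≈ 1.18136, f(0.5) ≈ 1.28403, f(2/3) ≈ 1.39561, f(5/6) ≈ 1.51690, f(1) ≈ 1.64872, f(7/6) ≈ 1.79200, f(4/3) ≈ 1.94773, f(1.5) ≈ 2.11700.
T_9 = (Δs/2)·[f(s_0) + 2f(s_1) + ... + 2f(s_{8}) + f(s_9)].
Sum ≈ 2.23529.

2.23529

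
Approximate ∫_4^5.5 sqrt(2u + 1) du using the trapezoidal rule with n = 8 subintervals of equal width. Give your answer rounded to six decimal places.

4.856276

Δu = (5.5 − 4)/8 = 0.1875.
f(4) ≈ 3.000000, f(4.1875) ≈ 3.061862, f(4.375) ≈ 3.122499, f(4.5625) ≈ 3.181981, f(4.75) ≈ 3.240370, f(4.9375) ≈ 3.297726, f(5.125) ≈ 3.354102, f(5.3125) ≈ 3.409545, f(5.5) ≈ 3.464102.
T_8 = (Δu/2)·[f(u_0) + 2f(u_1) + ... + 2f(u_{7}) + f(u_8)].
Sum ≈ 4.856276.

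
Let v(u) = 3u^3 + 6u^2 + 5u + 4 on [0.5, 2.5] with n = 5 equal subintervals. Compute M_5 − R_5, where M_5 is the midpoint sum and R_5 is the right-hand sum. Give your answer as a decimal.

M_5 = 82.73.
R_5 = 102.79.
M_5 − R_5 = -20.06.

-20.06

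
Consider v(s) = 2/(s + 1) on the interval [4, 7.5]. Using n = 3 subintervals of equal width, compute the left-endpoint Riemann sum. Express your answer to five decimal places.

Δs = (7.5 − 4)/3 = 7/6.
Left endpoints: 4, 31/6, 19/3.
v(4) = 0.4, v(31/6) = 12/37, v(19/3) = 3/11.
Sum = Δs · [v(4) + v(31/6) + v(19/3)].
Sum ≈ 1.16323.

1.16323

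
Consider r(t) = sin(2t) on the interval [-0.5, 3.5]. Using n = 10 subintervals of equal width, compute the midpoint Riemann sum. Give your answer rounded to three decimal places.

-0.110

Δt = (3.5 − (-0.5))/10 = 0.4.
Midpoints: -0.3, 0.1, 0.5, 0.9, 1.3, 1.7, 2.1, 2.5, 2.9, 3.3.
r(-0.3) ≈ -0.565, r(0.1) ≈ 0.199, r(0.5) ≈ 0.841, r(0.9) ≈ 0.974, r(1.3) ≈ 0.516, r(1.7) ≈ -0.256, r(2.1) ≈ -0.872, r(2.5) ≈ -0.959, r(2.9) ≈ -0.465, r(3.3) ≈ 0.312.
Sum = Δt · [r(-0.3) + r(0.1) + r(0.5) + ...].
Sum ≈ -0.110.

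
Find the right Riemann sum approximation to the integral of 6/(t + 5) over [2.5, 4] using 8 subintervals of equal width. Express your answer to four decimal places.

Δt = (4 − 2.5)/8 = 0.1875.
Right endpoints: 2.6875, 2.875, 3.0625, 3.25, 3.4375, 3.625, 3.8125, 4.
f(2.6875) = 32/41, f(2.875) = 16/21, f(3.0625) = 32/43, f(3.25) = 8/11, f(3.4375) = 32/45, f(3.625) = 16/23, f(3.8125) = 32/47, f(4) = 2/3.
Sum = Δt · [f(2.6875) + f(2.875) + f(3.0625) + ...].
Sum ≈ 1.0815.

1.0815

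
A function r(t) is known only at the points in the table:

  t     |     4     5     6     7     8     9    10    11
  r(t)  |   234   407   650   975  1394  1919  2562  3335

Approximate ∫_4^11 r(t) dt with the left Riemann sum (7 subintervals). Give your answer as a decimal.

8141

Δt = 1.
Sum = 1·[234 + 407 + 650 + 975 + 1394 + 1919 + 2562] = 8141.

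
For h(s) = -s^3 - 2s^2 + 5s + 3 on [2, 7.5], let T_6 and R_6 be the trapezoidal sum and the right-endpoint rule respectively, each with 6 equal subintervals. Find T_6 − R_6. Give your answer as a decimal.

T_6 ≈ -928.323929.
R_6 ≈ -1153.308304.
T_6 − R_6 = 224.984375.

224.984375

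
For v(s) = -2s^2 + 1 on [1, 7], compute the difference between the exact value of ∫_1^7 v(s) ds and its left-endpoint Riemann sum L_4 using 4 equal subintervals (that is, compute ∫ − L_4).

-67.5

Exact integral: ∫_1^7 v(s) ds = -222.
L_4 = -154.5.
Error = -222 − (-154.5) = -67.5.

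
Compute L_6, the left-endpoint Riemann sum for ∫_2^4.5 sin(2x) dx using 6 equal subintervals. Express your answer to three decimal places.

-0.122

Δx = (4.5 − 2)/6 = 5/12.
Left endpoints: 2, 29/12, 17/6, 3.25, 11/3, 49/12.
f(2) ≈ -0.757, f(29/12) ≈ -0.993, f(17/6) ≈ -0.578, f(3.25) ≈ 0.215, f(11/3) ≈ 0.867, f(49/12) ≈ 0.952.
Sum = Δx · [f(2) + f(29/12) + f(17/6) + ...].
Sum ≈ -0.122.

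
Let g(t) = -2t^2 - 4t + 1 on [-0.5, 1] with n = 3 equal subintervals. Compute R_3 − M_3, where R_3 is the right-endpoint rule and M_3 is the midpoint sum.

-2.0625

R_3 = -2.75.
M_3 = -0.6875.
R_3 − M_3 = -2.0625.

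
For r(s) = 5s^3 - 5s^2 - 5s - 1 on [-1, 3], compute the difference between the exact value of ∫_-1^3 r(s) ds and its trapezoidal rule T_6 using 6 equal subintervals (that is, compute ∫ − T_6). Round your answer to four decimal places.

-2.9630

Exact integral: ∫_-1^3 r(s) ds ≈ 29.333333.
T_6 ≈ 32.296296.
Error ≈ 29.333333 − 32.296296 ≈ -2.9630.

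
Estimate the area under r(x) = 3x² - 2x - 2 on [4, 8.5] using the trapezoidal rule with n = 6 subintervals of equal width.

Δx = (8.5 − 4)/6 = 0.75.
r(4) = 38, r(4.75) = 56.1875, r(5.5) = 77.75, r(6.25) = 102.6875, r(7) = 131, r(7.75) = 162.6875, r(8.5) = 197.75.
T_6 = (Δx/2)·[r(x_0) + 2r(x_1) + ... + 2r(x_{5}) + r(x_6)].
Sum = 486.140625.

486.140625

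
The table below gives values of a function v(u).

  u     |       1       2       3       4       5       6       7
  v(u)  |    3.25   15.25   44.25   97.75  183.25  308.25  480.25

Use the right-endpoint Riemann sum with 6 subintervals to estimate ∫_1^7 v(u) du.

Δu = 1.
Sum = 1·[15.25 + 44.25 + 97.75 + 183.25 + 308.25 + 480.25] = 1129.

1129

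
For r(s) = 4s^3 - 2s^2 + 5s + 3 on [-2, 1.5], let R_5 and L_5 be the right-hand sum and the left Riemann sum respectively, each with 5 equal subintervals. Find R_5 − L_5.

R_5 = 9.45.
L_5 = -37.1.
R_5 − L_5 = 46.55.

46.55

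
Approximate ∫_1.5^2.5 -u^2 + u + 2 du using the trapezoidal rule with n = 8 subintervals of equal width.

Δu = (2.5 − 1.5)/8 = 0.125.
f(1.5) = 1.25, f(1.625) = 0.984375, f(1.75) = 0.6875, f(1.875) = 0.359375, f(2) = 0, f(2.125) = -0.390625, f(2.25) = -0.8125, f(2.375) = -1.265625, f(2.5) = -1.75.
T_8 = (Δu/2)·[f(u_0) + 2f(u_1) + ... + 2f(u_{7}) + f(u_8)].
Sum = -0.0859375.

-0.0859375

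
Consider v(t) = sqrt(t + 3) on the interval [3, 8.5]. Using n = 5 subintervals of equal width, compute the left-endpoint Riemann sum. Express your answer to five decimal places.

15.67734

Δt = (8.5 − 3)/5 = 1.1.
Left endpoints: 3, 4.1, 5.2, 6.3, 7.4.
v(3) ≈ 2.44949, v(4.1) ≈ 2.66458, v(5.2) ≈ 2.86356, v(6.3) ≈ 3.04959, v(7.4) ≈ 3.22490.
Sum = Δt · [v(3) + v(4.1) + v(5.2) + v(6.3) + v(7.4)].
Sum ≈ 15.67734.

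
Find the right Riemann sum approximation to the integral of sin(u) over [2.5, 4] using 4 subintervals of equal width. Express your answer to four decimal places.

Δu = (4 − 2.5)/4 = 0.375.
Right endpoints: 2.875, 3.25, 3.625, 4.
f(2.875) ≈ 0.2634, f(3.25) ≈ -0.1082, f(3.625) ≈ -0.4648, f(4) ≈ -0.7568.
Sum = Δu · [f(2.875) + f(3.25) + f(3.625) + f(4)].
Sum ≈ -0.3999.

-0.3999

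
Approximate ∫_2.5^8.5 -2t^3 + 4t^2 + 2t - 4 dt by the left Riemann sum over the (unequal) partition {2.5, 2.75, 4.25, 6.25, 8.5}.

Subinterval widths: 0.25, 1.5, 2, 2.25.
Left endpoints: 2.5, 2.75, 4.25, 6.25.
f(2.5) = -5.25, f(2.75) = -9.84375, f(4.25) = -76.78125, f(6.25) = -323.53125.
Sum = Σ Δt_i · f(t_i).
Sum = -897.5859375.

-897.5859375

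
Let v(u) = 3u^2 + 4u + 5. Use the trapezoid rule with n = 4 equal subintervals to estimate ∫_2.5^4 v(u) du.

75.48046875

Δu = (4 − 2.5)/4 = 0.375.
v(2.5) = 33.75, v(2.875) = 41.296875, v(3.25) = 49.6875, v(3.625) = 58.921875, v(4) = 69.
T_4 = (Δu/2)·[v(u_0) + 2v(u_1) + 2v(u_2) + 2v(u_3) + v(u_4)].
Sum = 75.48046875.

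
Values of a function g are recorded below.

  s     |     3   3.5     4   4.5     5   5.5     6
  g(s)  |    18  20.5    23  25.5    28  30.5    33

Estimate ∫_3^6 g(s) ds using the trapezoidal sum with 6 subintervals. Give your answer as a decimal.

76.5

Δs = 0.5.
T_6 = (0.5/2)·[18 + 2·20.5 + 2·23 + 2·25.5 + 2·28 + 2·30.5 + 33] = 76.5.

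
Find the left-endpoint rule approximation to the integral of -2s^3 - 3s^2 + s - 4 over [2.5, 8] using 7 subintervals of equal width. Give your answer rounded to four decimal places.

Δs = (8 − 2.5)/7 = 11/14.
Left endpoints: 2.5, 23/7, 57/14, 34/7, 79/14, 45/7, 101/14.
f(2.5) = -51.5, f(23/7) = -35688/343, f(57/14) = -63331/343, f(34/7) = -102590/343, f(79/14) = -310923/686, f(45/7) = -223942/343, f(101/14) = -310028/343.
Sum = Δs · [f(2.5) + f(23/7) + f(57/14) + ...].
Sum ≈ -2081.5816.

-2081.5816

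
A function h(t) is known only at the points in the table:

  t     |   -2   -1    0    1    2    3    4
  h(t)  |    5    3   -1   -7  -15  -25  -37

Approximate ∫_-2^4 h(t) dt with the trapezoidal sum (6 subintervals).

Δt = 1.
T_6 = (1/2)·[5 + 2·3 + 2·(-1) + 2·(-7) + 2·(-15) + 2·(-25) + (-37)] = -61.

-61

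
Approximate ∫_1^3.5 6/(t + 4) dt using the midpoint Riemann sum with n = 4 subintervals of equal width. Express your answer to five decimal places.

2.43063

Δt = (3.5 − 1)/4 = 0.625.
Midpoints: 1.3125, 1.9375, 2.5625, 3.1875.
f(1.3125) = 96/85, f(1.9375) = 96/95, f(2.5625) = 32/35, f(3.1875) = 96/115.
Sum = Δt · [f(1.3125) + f(1.9375) + f(2.5625) + f(3.1875)].
Sum ≈ 2.43063.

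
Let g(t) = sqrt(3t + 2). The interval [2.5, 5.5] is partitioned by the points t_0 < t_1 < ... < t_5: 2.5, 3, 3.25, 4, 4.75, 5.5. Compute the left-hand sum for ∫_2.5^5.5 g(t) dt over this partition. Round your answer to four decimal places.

Subinterval widths: 0.5, 0.25, 0.75, 0.75, 0.75.
Left endpoints: 2.5, 3, 3.25, 4, 4.75.
g(2.5) ≈ 3.0822, g(3) ≈ 3.3166, g(3.25) ≈ 3.4278, g(4) ≈ 3.7417, g(4.75) ≈ 4.0311.
Sum = Σ Δt_i · g(t_i).
Sum ≈ 10.7707.

10.7707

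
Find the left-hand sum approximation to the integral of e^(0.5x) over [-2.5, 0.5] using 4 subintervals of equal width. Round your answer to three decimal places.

1.644

Δx = (0.5 − (-2.5))/4 = 0.75.
Left endpoints: -2.5, -1.75, -1, -0.25.
f(-2.5) ≈ 0.287, f(-1.75) ≈ 0.417, f(-1) ≈ 0.607, f(-0.25) ≈ 0.882.
Sum = Δx · [f(-2.5) + f(-1.75) + f(-1) + f(-0.25)].
Sum ≈ 1.644.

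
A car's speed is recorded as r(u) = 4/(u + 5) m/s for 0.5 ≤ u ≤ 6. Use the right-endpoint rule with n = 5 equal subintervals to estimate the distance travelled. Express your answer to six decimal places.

2.582540

Δu = (6 − 0.5)/5 = 1.1.
Right endpoints: 1.6, 2.7, 3.8, 4.9, 6.
r(1.6) = 20/33, r(2.7) = 40/77, r(3.8) = 5/11, r(4.9) = 40/99, r(6) = 4/11.
Sum = Δu · [r(1.6) + r(2.7) + r(3.8) + r(4.9) + r(6)].
Sum ≈ 2.582540.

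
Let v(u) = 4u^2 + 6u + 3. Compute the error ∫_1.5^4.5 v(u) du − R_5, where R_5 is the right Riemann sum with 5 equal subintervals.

Exact integral: ∫_1.5^4.5 v(u) du = 180.
R_5 = 207.72.
Error = 180 − 207.72 = -27.72.

-27.72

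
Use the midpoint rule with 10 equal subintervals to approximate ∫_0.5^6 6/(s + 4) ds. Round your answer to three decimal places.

4.788

Δs = (6 − 0.5)/10 = 0.55.
Midpoints: 0.775, 1.325, 1.875, 2.425, 2.975, 3.525, 4.075, 4.625, 5.175, 5.725.
f(0.775) = 240/191, f(1.325) = 80/71, f(1.875) = 48/47, f(2.425) = 240/257, f(2.975) = 80/93, f(3.525) = 240/301, f(4.075) = 240/323, f(4.625) = 16/23, f(5.175) = 240/367, f(5.725) = 240/389.
Sum = Δs · [f(0.775) + f(1.325) + f(1.875) + ...].
Sum ≈ 4.788.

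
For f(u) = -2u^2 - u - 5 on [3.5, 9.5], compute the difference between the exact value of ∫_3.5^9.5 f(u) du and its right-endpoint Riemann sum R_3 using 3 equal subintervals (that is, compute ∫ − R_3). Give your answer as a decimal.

170

Exact integral: ∫_3.5^9.5 f(u) du = -612.
R_3 = -782.
Error = -612 − (-782) = 170.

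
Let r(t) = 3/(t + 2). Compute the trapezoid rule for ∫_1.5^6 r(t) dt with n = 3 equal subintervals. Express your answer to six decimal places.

Δt = (6 − 1.5)/3 = 1.5.
r(1.5) = 6/7, r(3) = 0.6, r(4.5) = 6/13, r(6) = 0.375.
T_3 = (Δt/2)·[r(t_0) + 2r(t_1) + 2r(t_2) + r(t_3)].
Sum ≈ 2.516415.

2.516415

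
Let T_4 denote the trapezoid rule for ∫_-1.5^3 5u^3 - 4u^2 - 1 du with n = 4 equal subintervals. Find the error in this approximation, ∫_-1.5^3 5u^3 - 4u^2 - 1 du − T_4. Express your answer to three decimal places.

-6.882

Exact integral: ∫_-1.5^3 f(u) du = 49.921875.
T_4 ≈ 56.80371.
Error ≈ 49.921875 − 56.80371 ≈ -6.882.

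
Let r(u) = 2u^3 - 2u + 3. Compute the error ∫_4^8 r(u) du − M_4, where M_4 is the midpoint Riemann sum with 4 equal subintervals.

12

Exact integral: ∫_4^8 r(u) du = 1884.
M_4 = 1872.
Error = 1884 − 1872 = 12.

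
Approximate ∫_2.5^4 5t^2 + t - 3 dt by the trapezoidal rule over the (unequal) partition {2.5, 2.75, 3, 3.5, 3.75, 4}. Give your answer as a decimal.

Subinterval widths: 0.25, 0.25, 0.5, 0.25, 0.25.
f(2.5) = 30.75, f(2.75) = 37.5625, f(3) = 45, f(3.5) = 61.75, f(3.75) = 71.0625, f(4) = 81.
On each subinterval the trapezoid contributes (Δt_i/2)·[f(t_{i-1}) + f(t_i)].
Sum = 81.15625.

81.15625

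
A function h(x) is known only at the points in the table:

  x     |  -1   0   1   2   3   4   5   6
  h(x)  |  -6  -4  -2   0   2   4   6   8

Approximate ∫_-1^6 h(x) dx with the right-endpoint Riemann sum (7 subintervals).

Δx = 1.
Sum = 1·[(-4) + (-2) + 0 + 2 + 4 + 6 + 8] = 14.

14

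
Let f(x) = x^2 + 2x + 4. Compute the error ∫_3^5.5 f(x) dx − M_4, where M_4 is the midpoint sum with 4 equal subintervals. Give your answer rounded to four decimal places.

Exact integral: ∫_3^5.5 f(x) dx ≈ 77.708333.
M_4 ≈ 77.626953.
Error ≈ 77.708333 − 77.626953 ≈ 0.0814.

0.0814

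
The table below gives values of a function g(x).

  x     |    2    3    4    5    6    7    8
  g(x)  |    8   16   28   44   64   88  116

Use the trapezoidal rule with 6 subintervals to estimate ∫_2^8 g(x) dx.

302

Δx = 1.
T_6 = (1/2)·[8 + 2·16 + 2·28 + 2·44 + 2·64 + 2·88 + 116] = 302.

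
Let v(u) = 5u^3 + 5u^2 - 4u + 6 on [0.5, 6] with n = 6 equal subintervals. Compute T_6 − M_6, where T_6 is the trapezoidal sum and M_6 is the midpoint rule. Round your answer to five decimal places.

T_6 ≈ 1982.6147280.
M_6 ≈ 1920.5129485.
T_6 − M_6 ≈ 62.10178.

62.10178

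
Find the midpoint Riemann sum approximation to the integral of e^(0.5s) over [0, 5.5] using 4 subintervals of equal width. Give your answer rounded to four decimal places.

28.7164

Δs = (5.5 − 0)/4 = 1.375.
Midpoints: 0.6875, 2.0625, 3.4375, 4.8125.
f(0.6875) ≈ 1.4102, f(2.0625) ≈ 2.8046, f(3.4375) ≈ 5.5776, f(4.8125) ≈ 11.0923.
Sum = Δs · [f(0.6875) + f(2.0625) + f(3.4375) + f(4.8125)].
Sum ≈ 28.7164.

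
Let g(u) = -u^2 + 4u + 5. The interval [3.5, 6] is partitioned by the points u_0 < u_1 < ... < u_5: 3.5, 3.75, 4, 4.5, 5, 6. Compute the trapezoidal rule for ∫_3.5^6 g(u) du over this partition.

2.078125

Subinterval widths: 0.25, 0.25, 0.5, 0.5, 1.
g(3.5) = 6.75, g(3.75) = 5.9375, g(4) = 5, g(4.5) = 2.75, g(5) = 0, g(6) = -7.
On each subinterval the trapezoid contributes (Δu_i/2)·[g(u_{i-1}) + g(u_i)].
Sum = 2.078125.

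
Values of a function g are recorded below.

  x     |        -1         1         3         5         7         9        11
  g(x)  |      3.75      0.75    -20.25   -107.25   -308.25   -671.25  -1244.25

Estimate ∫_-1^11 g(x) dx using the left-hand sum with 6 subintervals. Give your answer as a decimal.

Δx = 2.
Sum = 2·[3.75 + 0.75 + (-20.25) + (-107.25) + (-308.25) + (-671.25)] = -2205.

-2205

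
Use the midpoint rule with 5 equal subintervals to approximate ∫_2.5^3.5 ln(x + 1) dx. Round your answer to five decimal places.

1.38378

Δx = (3.5 − 2.5)/5 = 0.2.
Midpoints: 2.6, 2.8, 3, 3.2, 3.4.
f(2.6) ≈ 1.28093, f(2.8) ≈ 1.33500, f(3) ≈ 1.38629, f(3.2) ≈ 1.43508, f(3.4) ≈ 1.48160.
Sum = Δx · [f(2.6) + f(2.8) + f(3) + f(3.2) + f(3.4)].
Sum ≈ 1.38378.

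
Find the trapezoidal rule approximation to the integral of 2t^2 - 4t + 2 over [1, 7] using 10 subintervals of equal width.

Δt = (7 − 1)/10 = 0.6.
f(1) = 0, f(1.6) = 0.72, f(2.2) = 2.88, f(2.8) = 6.48, f(3.4) = 11.52, f(4) = 18, f(4.6) = 25.92, f(5.2) = 35.28, f(5.8) = 46.08, f(6.4) = 58.32, f(7) = 72.
T_10 = (Δt/2)·[f(t_0) + 2f(t_1) + ... + 2f(t_{9}) + f(t_10)].
Sum = 144.72.

144.72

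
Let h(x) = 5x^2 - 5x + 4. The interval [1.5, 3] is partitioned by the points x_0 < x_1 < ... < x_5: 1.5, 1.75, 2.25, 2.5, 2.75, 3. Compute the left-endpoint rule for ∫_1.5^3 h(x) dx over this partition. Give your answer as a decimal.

24.4375

Subinterval widths: 0.25, 0.5, 0.25, 0.25, 0.25.
Left endpoints: 1.5, 1.75, 2.25, 2.5, 2.75.
h(1.5) = 7.75, h(1.75) = 10.5625, h(2.25) = 18.0625, h(2.5) = 22.75, h(2.75) = 28.0625.
Sum = Σ Δx_i · h(x_i).
Sum = 24.4375.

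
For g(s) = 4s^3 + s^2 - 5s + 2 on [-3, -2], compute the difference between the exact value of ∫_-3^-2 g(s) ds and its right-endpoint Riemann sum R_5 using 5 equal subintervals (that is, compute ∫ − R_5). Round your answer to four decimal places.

Exact integral: ∫_-3^-2 g(s) ds ≈ -44.166667.
R_5 = -37.76.
Error ≈ -44.166667 − (-37.76) ≈ -6.4067.

-6.4067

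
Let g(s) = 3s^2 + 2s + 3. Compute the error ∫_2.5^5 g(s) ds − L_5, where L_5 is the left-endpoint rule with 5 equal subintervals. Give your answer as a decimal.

Exact integral: ∫_2.5^5 g(s) ds = 135.625.
L_5 = 120.625.
Error = 135.625 − 120.625 = 15.

15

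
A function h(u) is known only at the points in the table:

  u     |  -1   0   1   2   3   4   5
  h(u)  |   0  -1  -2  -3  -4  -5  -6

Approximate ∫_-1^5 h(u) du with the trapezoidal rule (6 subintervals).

Δu = 1.
T_6 = (1/2)·[0 + 2·(-1) + 2·(-2) + 2·(-3) + 2·(-4) + 2·(-5) + (-6)] = -18.

-18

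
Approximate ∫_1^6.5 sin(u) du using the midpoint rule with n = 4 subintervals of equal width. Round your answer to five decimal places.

-0.47265

Δu = (6.5 − 1)/4 = 1.375.
Midpoints: 1.6875, 3.0625, 4.4375, 5.8125.
f(1.6875) ≈ 0.99320, f(3.0625) ≈ 0.07901, f(4.4375) ≈ -0.96246, f(5.8125) ≈ -0.45350.
Sum = Δu · [f(1.6875) + f(3.0625) + f(4.4375) + f(5.8125)].
Sum ≈ -0.47265.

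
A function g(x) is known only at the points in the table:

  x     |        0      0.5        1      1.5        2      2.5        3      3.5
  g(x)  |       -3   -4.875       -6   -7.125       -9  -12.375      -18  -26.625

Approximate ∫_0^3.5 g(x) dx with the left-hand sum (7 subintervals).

-30.1875

Δx = 0.5.
Sum = 0.5·[(-3) + (-4.875) + (-6) + (-7.125) + (-9) + (-12.375) + (-18)] = -30.1875.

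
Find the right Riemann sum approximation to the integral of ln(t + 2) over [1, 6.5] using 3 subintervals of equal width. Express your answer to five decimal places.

10.28999

Δt = (6.5 − 1)/3 = 11/6.
Right endpoints: 17/6, 14/3, 6.5.
f(17/6) ≈ 1.57554, f(14/3) ≈ 1.89712, f(6.5) ≈ 2.14007.
Sum = Δt · [f(17/6) + f(14/3) + f(6.5)].
Sum ≈ 10.28999.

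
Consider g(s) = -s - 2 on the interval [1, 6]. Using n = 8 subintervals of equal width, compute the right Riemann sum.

-29.0625

Δs = (6 − 1)/8 = 0.625.
Right endpoints: 1.625, 2.25, 2.875, 3.5, 4.125, 4.75, 5.375, 6.
g(1.625) = -3.625, g(2.25) = -4.25, g(2.875) = -4.875, g(3.5) = -5.5, g(4.125) = -6.125, g(4.75) = -6.75, g(5.375) = -7.375, g(6) = -8.
Sum = Δs · [g(1.625) + g(2.25) + g(2.875) + ...].
Sum = -29.0625.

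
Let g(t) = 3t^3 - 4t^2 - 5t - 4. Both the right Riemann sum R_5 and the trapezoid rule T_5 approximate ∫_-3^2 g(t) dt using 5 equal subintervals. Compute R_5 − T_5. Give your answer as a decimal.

50

R_5 = -60.
T_5 = -110.
R_5 − T_5 = 50.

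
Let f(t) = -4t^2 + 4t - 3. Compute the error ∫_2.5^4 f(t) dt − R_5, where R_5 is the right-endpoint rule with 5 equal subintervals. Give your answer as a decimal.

5.04

Exact integral: ∫_2.5^4 f(t) dt = -49.5.
R_5 = -54.54.
Error = -49.5 − (-54.54) = 5.04.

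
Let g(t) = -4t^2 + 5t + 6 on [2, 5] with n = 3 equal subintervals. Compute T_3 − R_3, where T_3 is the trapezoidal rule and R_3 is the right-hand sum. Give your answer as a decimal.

T_3 = -87.5.
R_3 = -122.
T_3 − R_3 = 34.5.

34.5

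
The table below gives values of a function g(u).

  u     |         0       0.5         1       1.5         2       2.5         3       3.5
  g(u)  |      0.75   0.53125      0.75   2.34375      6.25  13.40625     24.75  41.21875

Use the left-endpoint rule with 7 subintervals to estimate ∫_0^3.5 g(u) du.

Δu = 0.5.
Sum = 0.5·[0.75 + 0.53125 + 0.75 + 2.34375 + 6.25 + 13.40625 + 24.75] = 24.390625.

24.390625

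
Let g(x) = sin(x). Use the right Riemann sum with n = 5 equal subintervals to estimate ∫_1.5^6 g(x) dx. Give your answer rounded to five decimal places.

Δx = (6 − 1.5)/5 = 0.9.
Right endpoints: 2.4, 3.3, 4.2, 5.1, 6.
g(2.4) ≈ 0.67546, g(3.3) ≈ -0.15775, g(4.2) ≈ -0.87158, g(5.1) ≈ -0.92581, g(6) ≈ -0.27942.
Sum = Δx · [g(2.4) + g(3.3) + g(4.2) + g(5.1) + g(6)].
Sum ≈ -1.40318.

-1.40318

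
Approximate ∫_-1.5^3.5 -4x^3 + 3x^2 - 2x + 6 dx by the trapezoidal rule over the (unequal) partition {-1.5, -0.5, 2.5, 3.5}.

-122.25

Subinterval widths: 1, 3, 1.
f(-1.5) = 29.25, f(-0.5) = 8.25, f(2.5) = -42.75, f(3.5) = -135.75.
On each subinterval the trapezoid contributes (Δx_i/2)·[f(x_{i-1}) + f(x_i)].
Sum = -122.25.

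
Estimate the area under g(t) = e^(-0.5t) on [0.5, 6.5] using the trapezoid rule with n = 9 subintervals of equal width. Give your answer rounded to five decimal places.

1.49373

Δt = (6.5 − 0.5)/9 = 2/3.
g(0.5) ≈ 0.77880, g(7/6) ≈ 0.55804, g(11/6) ≈ 0.39985, g(2.5) ≈ 0.28650, g(19/6) ≈ 0.20529, g(23/6) ≈ 0.14710, g(4.5) ≈ 0.10540, g(31/6) ≈ 0.07552, g(35/6) ≈ 0.05411, g(6.5) ≈ 0.03877.
T_9 = (Δt/2)·[g(t_0) + 2g(t_1) + ... + 2g(t_{8}) + g(t_9)].
Sum ≈ 1.49373.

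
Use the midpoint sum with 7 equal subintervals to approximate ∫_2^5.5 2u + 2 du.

33.25

Δu = (5.5 − 2)/7 = 0.5.
Midpoints: 2.25, 2.75, 3.25, 3.75, 4.25, 4.75, 5.25.
f(2.25) = 6.5, f(2.75) = 7.5, f(3.25) = 8.5, f(3.75) = 9.5, f(4.25) = 10.5, f(4.75) = 11.5, f(5.25) = 12.5.
Sum = Δu · [f(2.25) + f(2.75) + f(3.25) + ...].
Sum = 33.25.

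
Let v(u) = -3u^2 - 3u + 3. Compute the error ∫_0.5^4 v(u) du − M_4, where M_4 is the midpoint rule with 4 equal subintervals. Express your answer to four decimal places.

-0.6699

Exact integral: ∫_0.5^4 v(u) du = -77.
M_4 ≈ -76.330078.
Error ≈ -77 − (-76.330078) ≈ -0.6699.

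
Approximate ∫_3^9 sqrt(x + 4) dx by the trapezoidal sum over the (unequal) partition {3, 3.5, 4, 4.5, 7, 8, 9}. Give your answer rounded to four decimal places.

Subinterval widths: 0.5, 0.5, 0.5, 2.5, 1, 1.
f(3) ≈ 2.6458, f(3.5) ≈ 2.7386, f(4) ≈ 2.8284, f(4.5) ≈ 2.9155, f(7) ≈ 3.3166, f(8) ≈ 3.4641, f(9) ≈ 3.6056.
On each subinterval the trapezoid contributes (Δx_i/2)·[f(x_{i-1}) + f(x_i)].
Sum ≈ 18.8891.

18.8891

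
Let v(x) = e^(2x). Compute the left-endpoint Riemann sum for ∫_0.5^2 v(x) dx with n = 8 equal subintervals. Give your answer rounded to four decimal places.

21.3795

Δx = (2 − 0.5)/8 = 0.1875.
Left endpoints: 0.5, 0.6875, 0.875, 1.0625, 1.25, 1.4375, 1.625, 1.8125.
v(0.5) ≈ 2.7183, v(0.6875) ≈ 3.9551, v(0.875) ≈ 5.7546, v(1.0625) ≈ 8.3729, v(1.25) ≈ 12.1825, v(1.4375) ≈ 17.7254, v(1.625) ≈ 25.7903, v(1.8125) ≈ 37.5247.
Sum = Δx · [v(0.5) + v(0.6875) + v(0.875) + ...].
Sum ≈ 21.3795.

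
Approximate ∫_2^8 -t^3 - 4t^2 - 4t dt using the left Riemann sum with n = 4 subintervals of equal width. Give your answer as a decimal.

-1278.75

Δt = (8 − 2)/4 = 1.5.
Left endpoints: 2, 3.5, 5, 6.5.
f(2) = -32, f(3.5) = -105.875, f(5) = -245, f(6.5) = -469.625.
Sum = Δt · [f(2) + f(3.5) + f(5) + f(6.5)].
Sum = -1278.75.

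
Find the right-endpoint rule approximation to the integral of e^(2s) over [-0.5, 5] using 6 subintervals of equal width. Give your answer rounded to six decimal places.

Δs = (5 − (-0.5))/6 = 11/12.
Right endpoints: 5/12, 4/3, 2.25, 19/6, 49/12, 5.
f(5/12) ≈ 2.300976, f(4/3) ≈ 14.391916, f(2.25) ≈ 90.017131, f(19/6) ≈ 563.030237, f(49/12) ≈ 3521.585758, f(5) ≈ 22026.465795.
Sum = Δs · [f(5/12) + f(4/3) + f(2.25) + ...].
Sum ≈ 24032.975829.

24032.975829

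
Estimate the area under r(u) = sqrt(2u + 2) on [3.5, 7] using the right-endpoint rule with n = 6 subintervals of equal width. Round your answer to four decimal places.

12.6226

Δu = (7 − 3.5)/6 = 7/12.
Right endpoints: 49/12, 14/3, 5.25, 35/6, 77/12, 7.
r(49/12) ≈ 3.1885, r(14/3) ≈ 3.3665, r(5.25) ≈ 3.5355, r(35/6) ≈ 3.6968, r(77/12) ≈ 3.8514, r(7) ≈ 4.0000.
Sum = Δu · [r(49/12) + r(14/3) + r(5.25) + ...].
Sum ≈ 12.6226.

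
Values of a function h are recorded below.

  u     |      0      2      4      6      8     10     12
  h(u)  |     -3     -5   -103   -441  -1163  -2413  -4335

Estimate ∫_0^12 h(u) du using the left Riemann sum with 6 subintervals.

-8256

Δu = 2.
Sum = 2·[(-3) + (-5) + (-103) + (-441) + (-1163) + (-2413)] = -8256.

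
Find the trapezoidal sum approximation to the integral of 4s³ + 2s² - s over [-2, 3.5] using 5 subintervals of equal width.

Δs = (3.5 − (-2))/5 = 1.1.
f(-2) = -22, f(-0.9) = -0.396, f(0.2) = -0.088, f(1.3) = 10.868, f(2.4) = 64.416, f(3.5) = 192.5.
T_5 = (Δs/2)·[f(s_0) + 2f(s_1) + ... + 2f(s_{4}) + f(s_5)].
Sum = 176.055.

176.055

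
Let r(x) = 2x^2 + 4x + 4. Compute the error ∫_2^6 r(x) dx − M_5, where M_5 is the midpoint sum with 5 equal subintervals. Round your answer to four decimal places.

0.4267

Exact integral: ∫_2^6 r(x) dx ≈ 218.666667.
M_5 = 218.24.
Error ≈ 218.666667 − 218.24 ≈ 0.4267.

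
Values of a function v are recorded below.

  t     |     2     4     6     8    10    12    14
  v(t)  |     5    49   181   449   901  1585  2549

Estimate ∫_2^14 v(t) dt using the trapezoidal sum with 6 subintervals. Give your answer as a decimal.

Δt = 2.
T_6 = (2/2)·[5 + 2·49 + 2·181 + 2·449 + 2·901 + 2·1585 + 2549] = 8884.

8884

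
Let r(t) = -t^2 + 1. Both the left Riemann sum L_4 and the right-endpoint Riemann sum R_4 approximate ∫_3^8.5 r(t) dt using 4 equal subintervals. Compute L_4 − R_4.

L_4 = -148.45703125.
R_4 = -235.42578125.
L_4 − R_4 = 86.96875.

86.96875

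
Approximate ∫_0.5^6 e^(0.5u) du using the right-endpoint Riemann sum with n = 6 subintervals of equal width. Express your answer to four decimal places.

46.8764

Δu = (6 − 0.5)/6 = 11/12.
Right endpoints: 17/12, 7/3, 3.25, 25/6, 61/12, 6.
f(17/12) ≈ 2.0306, f(7/3) ≈ 3.2113, f(3.25) ≈ 5.0784, f(25/6) ≈ 8.0312, f(61/12) ≈ 12.7008, f(6) ≈ 20.0855.
Sum = Δu · [f(17/12) + f(7/3) + f(3.25) + ...].
Sum ≈ 46.8764.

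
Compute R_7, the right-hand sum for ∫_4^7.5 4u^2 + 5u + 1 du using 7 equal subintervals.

Δu = (7.5 − 4)/7 = 0.5.
Right endpoints: 4.5, 5, 5.5, 6, 6.5, 7, 7.5.
f(4.5) = 104.5, f(5) = 126, f(5.5) = 149.5, f(6) = 175, f(6.5) = 202.5, f(7) = 232, f(7.5) = 263.5.
Sum = Δu · [f(4.5) + f(5) + f(5.5) + ...].
Sum = 626.5.

626.5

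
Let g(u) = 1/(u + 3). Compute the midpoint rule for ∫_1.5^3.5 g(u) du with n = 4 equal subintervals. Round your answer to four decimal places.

0.3675

Δu = (3.5 − 1.5)/4 = 0.5.
Midpoints: 1.75, 2.25, 2.75, 3.25.
g(1.75) = 4/19, g(2.25) = 4/21, g(2.75) = 4/23, g(3.25) = 0.16.
Sum = Δu · [g(1.75) + g(2.25) + g(2.75) + g(3.25)].
Sum ≈ 0.3675.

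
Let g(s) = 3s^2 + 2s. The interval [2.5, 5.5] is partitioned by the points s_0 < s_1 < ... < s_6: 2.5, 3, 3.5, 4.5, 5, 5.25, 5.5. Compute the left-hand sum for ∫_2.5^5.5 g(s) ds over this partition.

Subinterval widths: 0.5, 0.5, 1, 0.5, 0.25, 0.25.
Left endpoints: 2.5, 3, 3.5, 4.5, 5, 5.25.
g(2.5) = 23.75, g(3) = 33, g(3.5) = 43.75, g(4.5) = 69.75, g(5) = 85, g(5.25) = 93.1875.
Sum = Σ Δs_i · g(s_i).
Sum = 151.546875.

151.546875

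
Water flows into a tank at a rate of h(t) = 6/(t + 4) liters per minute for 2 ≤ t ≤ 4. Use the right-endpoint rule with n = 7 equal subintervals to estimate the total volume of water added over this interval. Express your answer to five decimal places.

1.69087

Δt = (4 − 2)/7 = 2/7.
Right endpoints: 16/7, 18/7, 20/7, 22/7, 24/7, 26/7, 4.
h(16/7) = 21/22, h(18/7) = 21/23, h(20/7) = 0.875, h(22/7) = 0.84, h(24/7) = 21/26, h(26/7) = 7/9, h(4) = 0.75.
Sum = Δt · [h(16/7) + h(18/7) + h(20/7) + ...].
Sum ≈ 1.69087.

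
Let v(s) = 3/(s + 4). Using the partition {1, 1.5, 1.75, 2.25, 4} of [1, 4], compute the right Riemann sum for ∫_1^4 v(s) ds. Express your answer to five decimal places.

Subinterval widths: 0.5, 0.25, 0.5, 1.75.
Right endpoints: 1.5, 1.75, 2.25, 4.
v(1.5) = 6/11, v(1.75) = 12/23, v(2.25) = 0.48, v(4) = 0.375.
Sum = Σ Δs_i · v(s_i).
Sum ≈ 1.29941.

1.29941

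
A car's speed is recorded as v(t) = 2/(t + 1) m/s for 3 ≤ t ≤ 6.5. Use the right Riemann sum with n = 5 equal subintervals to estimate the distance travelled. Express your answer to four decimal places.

1.1792

Δt = (6.5 − 3)/5 = 0.7.
Right endpoints: 3.7, 4.4, 5.1, 5.8, 6.5.
v(3.7) = 20/47, v(4.4) = 10/27, v(5.1) = 20/61, v(5.8) = 5/17, v(6.5) = 4/15.
Sum = Δt · [v(3.7) + v(4.4) + v(5.1) + v(5.8) + v(6.5)].
Sum ≈ 1.1792.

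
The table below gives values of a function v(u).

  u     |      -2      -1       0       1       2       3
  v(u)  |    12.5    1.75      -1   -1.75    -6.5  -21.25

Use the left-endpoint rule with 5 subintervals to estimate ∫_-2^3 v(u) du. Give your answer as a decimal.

5

Δu = 1.
Sum = 1·[12.5 + 1.75 + (-1) + (-1.75) + (-6.5)] = 5.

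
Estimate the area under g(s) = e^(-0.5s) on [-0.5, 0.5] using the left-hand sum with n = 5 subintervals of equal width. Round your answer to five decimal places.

1.06181

Δs = (0.5 − (-0.5))/5 = 0.2.
Left endpoints: -0.5, -0.3, -0.1, 0.1, 0.3.
g(-0.5) ≈ 1.28403, g(-0.3) ≈ 1.16183, g(-0.1) ≈ 1.05127, g(0.1) ≈ 0.95123, g(0.3) ≈ 0.86071.
Sum = Δs · [g(-0.5) + g(-0.3) + g(-0.1) + g(0.1) + g(0.3)].
Sum ≈ 1.06181.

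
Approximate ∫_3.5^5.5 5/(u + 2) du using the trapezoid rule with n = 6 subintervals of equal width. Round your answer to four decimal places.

1.5515

Δu = (5.5 − 3.5)/6 = 1/3.
f(3.5) = 10/11, f(23/6) = 6/7, f(25/6) = 30/37, f(4.5) = 10/13, f(29/6) = 30/41, f(31/6) = 30/43, f(5.5) = 2/3.
T_6 = (Δu/2)·[f(u_0) + 2f(u_1) + ... + 2f(u_{5}) + f(u_6)].
Sum ≈ 1.5515.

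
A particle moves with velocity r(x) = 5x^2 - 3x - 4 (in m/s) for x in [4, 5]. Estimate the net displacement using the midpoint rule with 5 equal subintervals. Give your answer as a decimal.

84.15

Δx = (5 − 4)/5 = 0.2.
Midpoints: 4.1, 4.3, 4.5, 4.7, 4.9.
r(4.1) = 67.75, r(4.3) = 75.55, r(4.5) = 83.75, r(4.7) = 92.35, r(4.9) = 101.35.
Sum = Δx · [r(4.1) + r(4.3) + r(4.5) + r(4.7) + r(4.9)].
Sum = 84.15.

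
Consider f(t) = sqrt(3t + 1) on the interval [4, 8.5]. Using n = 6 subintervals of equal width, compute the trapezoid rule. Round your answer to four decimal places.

Δt = (8.5 − 4)/6 = 0.75.
f(4) ≈ 3.6056, f(4.75) ≈ 3.9051, f(5.5) ≈ 4.1833, f(6.25) ≈ 4.4441, f(7) ≈ 4.6904, f(7.75) ≈ 4.9244, f(8.5) ≈ 5.1478.
T_6 = (Δt/2)·[f(t_0) + 2f(t_1) + ... + 2f(t_{5}) + f(t_6)].
Sum ≈ 19.8930.

19.8930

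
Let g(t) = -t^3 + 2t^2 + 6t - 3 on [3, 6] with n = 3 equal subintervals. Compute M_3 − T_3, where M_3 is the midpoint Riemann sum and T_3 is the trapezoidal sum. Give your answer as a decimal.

M_3 = -102.875.
T_3 = -111.5.
M_3 − T_3 = 8.625.

8.625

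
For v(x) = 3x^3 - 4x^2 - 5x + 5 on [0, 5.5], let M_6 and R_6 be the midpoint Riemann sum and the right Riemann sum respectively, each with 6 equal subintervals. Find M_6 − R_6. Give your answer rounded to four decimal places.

M_6 ≈ 408.347150.
R_6 ≈ 593.024450.
M_6 − R_6 ≈ -184.6773.

-184.6773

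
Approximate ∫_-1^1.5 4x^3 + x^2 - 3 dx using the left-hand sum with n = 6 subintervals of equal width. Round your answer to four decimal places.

Δx = (1.5 − (-1))/6 = 5/12.
Left endpoints: -1, -7/12, -1/6, 0.25, 2/3, 13/12.
f(-1) = -6, f(-7/12) = -373/108, f(-1/6) = -323/108, f(0.25) = -2.875, f(2/3) = -37/27, f(13/12) = 88/27.
Sum = Δx · [f(-1) + f(-7/12) + f(-1/6) + ...].
Sum ≈ -5.5961.

-5.5961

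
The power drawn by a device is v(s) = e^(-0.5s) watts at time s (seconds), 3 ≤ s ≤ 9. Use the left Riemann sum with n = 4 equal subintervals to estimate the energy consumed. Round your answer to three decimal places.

Δs = (9 − 3)/4 = 1.5.
Left endpoints: 3, 4.5, 6, 7.5.
v(3) ≈ 0.223, v(4.5) ≈ 0.105, v(6) ≈ 0.050, v(7.5) ≈ 0.024.
Sum = Δs · [v(3) + v(4.5) + v(6) + v(7.5)].
Sum ≈ 0.603.

0.603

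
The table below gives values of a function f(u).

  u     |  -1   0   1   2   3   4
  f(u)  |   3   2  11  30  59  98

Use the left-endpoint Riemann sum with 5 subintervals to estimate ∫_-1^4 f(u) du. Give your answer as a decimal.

Δu = 1.
Sum = 1·[3 + 2 + 11 + 30 + 59] = 105.

105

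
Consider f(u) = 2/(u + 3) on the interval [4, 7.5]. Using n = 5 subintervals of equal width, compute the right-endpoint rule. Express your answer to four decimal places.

0.7785

Δu = (7.5 − 4)/5 = 0.7.
Right endpoints: 4.7, 5.4, 6.1, 6.8, 7.5.
f(4.7) = 20/77, f(5.4) = 5/21, f(6.1) = 20/91, f(6.8) = 10/49, f(7.5) = 4/21.
Sum = Δu · [f(4.7) + f(5.4) + f(6.1) + f(6.8) + f(7.5)].
Sum ≈ 0.7785.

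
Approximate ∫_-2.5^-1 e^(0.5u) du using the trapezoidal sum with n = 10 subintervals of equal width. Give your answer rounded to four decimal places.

0.6404

Δu = (-1 − (-2.5))/10 = 0.15.
f(-2.5) ≈ 0.2865, f(-2.35) ≈ 0.3088, f(-2.2) ≈ 0.3329, f(-2.05) ≈ 0.3588, f(-1.9) ≈ 0.3867, f(-1.75) ≈ 0.4169, f(-1.6) ≈ 0.4493, f(-1.45) ≈ 0.4843, f(-1.3) ≈ 0.5220, f(-1.15) ≈ 0.5627, f(-1) ≈ 0.6065.
T_10 = (Δu/2)·[f(u_0) + 2f(u_1) + ... + 2f(u_{9}) + f(u_10)].
Sum ≈ 0.6404.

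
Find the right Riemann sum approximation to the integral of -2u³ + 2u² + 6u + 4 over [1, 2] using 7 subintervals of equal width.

10

Δu = (2 − 1)/7 = 1/7.
Right endpoints: 8/7, 9/7, 10/7, 11/7, 12/7, 13/7, 2.
f(8/7) = 3596/343, f(9/7) = 3694/343, f(10/7) = 3712/343, f(11/7) = 3638/343, f(12/7) = 3460/343, f(13/7) = 3166/343, f(2) = 8.
Sum = Δu · [f(8/7) + f(9/7) + f(10/7) + ...].
Sum = 10.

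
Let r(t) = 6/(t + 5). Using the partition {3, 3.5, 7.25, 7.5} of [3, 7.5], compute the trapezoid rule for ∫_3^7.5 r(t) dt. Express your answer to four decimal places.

2.7271

Subinterval widths: 0.5, 3.75, 0.25.
r(3) = 0.75, r(3.5) = 12/17, r(7.25) = 24/49, r(7.5) = 0.48.
On each subinterval the trapezoid contributes (Δt_i/2)·[r(t_{i-1}) + r(t_i)].
Sum ≈ 2.7271.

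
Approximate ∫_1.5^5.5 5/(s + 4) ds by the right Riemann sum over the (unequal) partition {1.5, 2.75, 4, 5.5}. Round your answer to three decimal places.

2.497

Subinterval widths: 1.25, 1.25, 1.5.
Right endpoints: 2.75, 4, 5.5.
f(2.75) = 20/27, f(4) = 0.625, f(5.5) = 10/19.
Sum = Σ Δs_i · f(s_i).
Sum ≈ 2.497.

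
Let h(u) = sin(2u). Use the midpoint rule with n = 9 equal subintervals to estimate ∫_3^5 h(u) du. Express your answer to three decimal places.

0.907

Δu = (5 − 3)/9 = 2/9.
Midpoints: 28/9, 10/3, 32/9, 34/9, 4, 38/9, 40/9, 14/3, 44/9.
h(28/9) ≈ -0.061, h(10/3) ≈ 0.374, h(32/9) ≈ 0.737, h(34/9) ≈ 0.956, h(4) ≈ 0.989, h(38/9) ≈ 0.831, h(40/9) ≈ 0.511, h(14/3) ≈ 0.091, h(44/9) ≈ -0.346.
Sum = Δu · [h(28/9) + h(10/3) + h(32/9) + ...].
Sum ≈ 0.907.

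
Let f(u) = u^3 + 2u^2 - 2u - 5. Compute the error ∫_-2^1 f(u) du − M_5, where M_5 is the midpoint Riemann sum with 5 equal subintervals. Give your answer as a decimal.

Exact integral: ∫_-2^1 f(u) du = -9.75.
M_5 = -9.795.
Error = -9.75 − (-9.795) = 0.045.

0.045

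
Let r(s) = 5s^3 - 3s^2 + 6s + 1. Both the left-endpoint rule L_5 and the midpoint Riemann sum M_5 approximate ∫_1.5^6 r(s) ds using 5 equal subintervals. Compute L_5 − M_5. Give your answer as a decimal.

-396.4696875

L_5 = 1094.1525.
M_5 = 1490.6221875.
L_5 − M_5 = -396.4696875.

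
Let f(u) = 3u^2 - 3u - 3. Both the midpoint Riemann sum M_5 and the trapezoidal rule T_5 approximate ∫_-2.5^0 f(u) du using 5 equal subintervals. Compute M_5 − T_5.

-0.46875

M_5 = 17.34375.
T_5 = 17.8125.
M_5 − T_5 = -0.46875.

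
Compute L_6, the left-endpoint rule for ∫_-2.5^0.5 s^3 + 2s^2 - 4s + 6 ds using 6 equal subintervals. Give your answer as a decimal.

Δs = (0.5 − (-2.5))/6 = 0.5.
Left endpoints: -2.5, -2, -1.5, -1, -0.5, 0.
f(-2.5) = 12.875, f(-2) = 14, f(-1.5) = 13.125, f(-1) = 11, f(-0.5) = 8.375, f(0) = 6.
Sum = Δs · [f(-2.5) + f(-2) + f(-1.5) + ...].
Sum = 32.6875.

32.6875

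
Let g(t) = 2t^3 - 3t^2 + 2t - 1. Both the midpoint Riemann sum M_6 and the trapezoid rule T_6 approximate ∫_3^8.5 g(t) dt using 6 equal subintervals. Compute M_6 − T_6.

-36.39453125

M_6 ≈ 2028.02474.
T_6 ≈ 2064.41927.
M_6 − T_6 = -36.39453125.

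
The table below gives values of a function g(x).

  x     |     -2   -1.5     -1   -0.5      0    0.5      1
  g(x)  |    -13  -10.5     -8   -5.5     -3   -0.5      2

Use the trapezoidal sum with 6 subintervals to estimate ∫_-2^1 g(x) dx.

-16.5

Δx = 0.5.
T_6 = (0.5/2)·[(-13) + 2·(-10.5) + 2·(-8) + 2·(-5.5) + 2·(-3) + 2·(-0.5) + 2] = -16.5.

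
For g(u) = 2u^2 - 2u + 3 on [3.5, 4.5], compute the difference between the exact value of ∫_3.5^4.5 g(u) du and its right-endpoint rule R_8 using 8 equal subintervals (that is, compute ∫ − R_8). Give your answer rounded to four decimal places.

Exact integral: ∫_3.5^4.5 g(u) du ≈ 27.166667.
R_8 = 28.046875.
Error ≈ 27.166667 − 28.046875 ≈ -0.8802.

-0.8802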